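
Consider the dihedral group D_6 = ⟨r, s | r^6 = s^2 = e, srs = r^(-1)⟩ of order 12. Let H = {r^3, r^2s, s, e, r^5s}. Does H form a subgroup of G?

No

|H| = 5 does not divide |G| = 12, so by Lagrange H is not a subgroup.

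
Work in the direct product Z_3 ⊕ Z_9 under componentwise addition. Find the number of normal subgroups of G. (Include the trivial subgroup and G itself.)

10

G is abelian, so every subgroup is normal.
G has 10 subgroups in total, hence 10 normal subgroups.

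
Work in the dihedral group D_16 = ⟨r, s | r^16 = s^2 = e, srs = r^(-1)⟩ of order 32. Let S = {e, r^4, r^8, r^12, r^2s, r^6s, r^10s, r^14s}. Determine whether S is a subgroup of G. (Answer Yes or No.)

|S| = 8 divides |G| = 32, consistent with Lagrange.
S contains the identity, every element's inverse is in S, and S is closed under ·: it is a subgroup.

Yes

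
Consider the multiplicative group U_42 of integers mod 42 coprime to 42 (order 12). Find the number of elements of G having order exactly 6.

6

The elements of order 6 are: 5, 11, 17, 19, 23, 31.
That's 6.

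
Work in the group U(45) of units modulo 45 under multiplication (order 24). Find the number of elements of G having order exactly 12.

8

The elements of order 12 are: 2, 7, 13, 22, 23, 32, 38, 43.
That's 8.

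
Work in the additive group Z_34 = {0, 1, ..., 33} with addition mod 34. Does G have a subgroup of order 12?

No

12 does not divide |G| = 34, so by Lagrange no subgroup of order 12 exists.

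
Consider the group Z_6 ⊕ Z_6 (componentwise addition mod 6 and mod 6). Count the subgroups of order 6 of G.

|G| = 36 and 6 | 36, so subgroups of order 6 are possible by Lagrange.
The subgroups of order 6 are: {(0,0), (0,1), (0,2), (0,3), (0,4), (0,5)}; {(0,0), (0,2), (0,4), (3,0), (3,2), (3,4)}; {(0,0), (0,2), (0,4), (3,1), (3,3), (3,5)}; {(0,0), (0,3), (2,0), (2,3), (4,0), (4,3)}; … (12 in all).
So G has 12 subgroups of order 6.

12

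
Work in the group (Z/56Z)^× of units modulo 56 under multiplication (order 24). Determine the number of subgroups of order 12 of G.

7

|G| = 24 and 12 | 24, so subgroups of order 12 are possible by Lagrange.
The subgroups of order 12 are: {1, 5, 9, 11, 13, 25, 31, 43, 45, 47, 51, 55}; {1, 9, 11, 15, 23, 25, 29, 37, 39, 43, 51, 53}; {1, 3, 9, 11, 17, 19, 25, 27, 33, 41, 43, 51}; {1, 3, 5, 9, 13, 15, 19, 23, 25, 27, 39, 45}; … (7 in all).
So G has 7 subgroups of order 12.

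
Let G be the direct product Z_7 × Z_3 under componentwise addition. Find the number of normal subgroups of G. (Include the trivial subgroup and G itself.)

G is abelian, so every subgroup is normal.
G has 4 subgroups in total, hence 4 normal subgroups.

4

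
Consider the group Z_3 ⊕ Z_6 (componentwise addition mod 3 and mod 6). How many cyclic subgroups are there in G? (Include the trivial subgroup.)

10

A cyclic subgroup of order d is generated by each of its φ(d) elements of order d, so the cyclic subgroups of order d number (#elements of order d)/φ(d).
Cyclic subgroups by order — order 1: 1; order 2: 1; order 3: 4; order 6: 4.
Total: 10.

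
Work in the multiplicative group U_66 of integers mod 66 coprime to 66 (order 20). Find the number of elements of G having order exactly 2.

The elements of order 2 are: 23, 43, 65.
That's 3.

3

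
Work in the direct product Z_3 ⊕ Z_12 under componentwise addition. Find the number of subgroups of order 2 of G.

1

|G| = 36 and 2 | 36, so subgroups of order 2 are possible by Lagrange.
The subgroups of order 2 are: {(0,0), (0,6)}.
So G has 1 subgroup of order 2.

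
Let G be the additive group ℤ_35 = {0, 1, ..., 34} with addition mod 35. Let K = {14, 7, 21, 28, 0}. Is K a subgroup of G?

|K| = 5 divides |G| = 35, consistent with Lagrange.
K contains the identity, every element's inverse is in K, and K is closed under +: it is a subgroup.
In fact K = ⟨21⟩.

Yes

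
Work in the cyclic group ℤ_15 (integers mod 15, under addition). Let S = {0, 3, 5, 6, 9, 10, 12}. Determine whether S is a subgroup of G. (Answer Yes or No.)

No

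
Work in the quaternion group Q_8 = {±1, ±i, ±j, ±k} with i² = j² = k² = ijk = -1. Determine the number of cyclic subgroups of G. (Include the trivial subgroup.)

Group the elements of G by the cyclic subgroup they generate; each cyclic subgroup of order d accounts for φ(d) elements.
Cyclic subgroups by order — order 1: 1; order 2: 1; order 4: 3.
Total: 5.

5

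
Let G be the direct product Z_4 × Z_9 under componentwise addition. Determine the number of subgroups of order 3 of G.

1

|G| = 36 and 3 | 36, so subgroups of order 3 are possible by Lagrange.
The subgroups of order 3 are: {(0,0), (0,3), (0,6)}.
So G has 1 subgroup of order 3.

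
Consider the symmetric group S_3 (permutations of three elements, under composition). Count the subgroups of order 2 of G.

3

|G| = 6 and 2 | 6, so subgroups of order 2 are possible by Lagrange.
The subgroups of order 2 are: {e, (1 2)}; {e, (1 3)}; {e, (2 3)}.
So G has 3 subgroups of order 2.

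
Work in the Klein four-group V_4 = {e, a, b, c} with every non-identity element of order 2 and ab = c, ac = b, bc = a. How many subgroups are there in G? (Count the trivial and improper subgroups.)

5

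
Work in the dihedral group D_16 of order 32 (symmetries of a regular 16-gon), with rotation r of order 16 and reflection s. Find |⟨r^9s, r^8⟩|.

4

|⟨r^9s⟩| = 2 and |⟨r^8⟩| = 2, so |H| is a multiple of lcm(2, 2) = 2 and divides |G| = 32.
Closing under the operation: H = {e, r^8, rs, r^9s}, so |H| = 4.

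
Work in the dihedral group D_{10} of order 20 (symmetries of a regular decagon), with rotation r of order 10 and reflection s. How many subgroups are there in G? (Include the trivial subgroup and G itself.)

22

|G| = 20, so by Lagrange every subgroup order divides 20. Divisors: 1, 2, 4, 5, 10, 20.
Subgroups by order — order 1: 1; order 2: 11; order 4: 5; order 5: 1; order 10: 3; order 20: 1.
Total: 1 + 11 + 5 + 1 + 3 + 1 = 22.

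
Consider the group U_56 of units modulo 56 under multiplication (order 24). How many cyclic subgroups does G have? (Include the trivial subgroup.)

16

A cyclic subgroup of order d is generated by each of its φ(d) elements of order d, so the cyclic subgroups of order d number (#elements of order d)/φ(d).
Cyclic subgroups by order — order 1: 1; order 2: 7; order 3: 1; order 6: 7.
Total: 16.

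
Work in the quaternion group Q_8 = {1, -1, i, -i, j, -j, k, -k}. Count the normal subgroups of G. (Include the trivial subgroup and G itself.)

6

G has 6 subgroups. Checking conjugation-invariance by order — order 1: 1/1 normal; order 2: 1/1 normal; order 4: 3/3 normal; order 8: 1/1 normal.
Total normal subgroups: 6.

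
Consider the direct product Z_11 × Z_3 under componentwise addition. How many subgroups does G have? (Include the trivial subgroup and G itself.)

|G| = 33, so by Lagrange every subgroup order divides 33. Divisors: 1, 3, 11, 33.
Subgroups by order — order 1: 1; order 3: 1; order 11: 1; order 33: 1.
Total: 1 + 1 + 1 + 1 = 4.

4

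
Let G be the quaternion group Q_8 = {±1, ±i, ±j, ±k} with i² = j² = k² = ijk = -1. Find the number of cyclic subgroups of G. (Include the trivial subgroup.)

Each element a generates a cyclic subgroup ⟨a⟩; distinct elements may generate the same one (a cyclic group of order d has φ(d) generators).
Cyclic subgroups by order — order 1: 1; order 2: 1; order 4: 3.
Total: 5.

5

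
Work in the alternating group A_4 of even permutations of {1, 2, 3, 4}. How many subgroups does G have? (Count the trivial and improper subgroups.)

10

|G| = 12, so by Lagrange every subgroup order divides 12. Divisors: 1, 2, 3, 4, 6, 12.
Subgroups by order — order 1: 1; order 2: 3; order 3: 4; order 4: 1; order 6: 0; order 12: 1.
Total: 1 + 3 + 4 + 1 + 0 + 1 = 10.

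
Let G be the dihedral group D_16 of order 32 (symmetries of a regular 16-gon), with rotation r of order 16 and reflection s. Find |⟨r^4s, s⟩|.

8

|⟨r^4s⟩| = 2 and |⟨s⟩| = 2, so |H| is a multiple of lcm(2, 2) = 2 and divides |G| = 32.
Closing under the operation: H = {e, r^4, r^8, r^12, s, r^4s, r^8s, r^12s}, so |H| = 8.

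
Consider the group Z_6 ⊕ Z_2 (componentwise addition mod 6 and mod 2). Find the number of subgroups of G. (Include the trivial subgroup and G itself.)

|G| = 12, so by Lagrange every subgroup order divides 12. Divisors: 1, 2, 3, 4, 6, 12.
Subgroups by order — order 1: 1; order 2: 3; order 3: 1; order 4: 1; order 6: 3; order 12: 1.
Total: 1 + 3 + 1 + 1 + 3 + 1 = 10.

10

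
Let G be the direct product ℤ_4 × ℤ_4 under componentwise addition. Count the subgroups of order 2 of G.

3

|G| = 16 and 2 | 16, so subgroups of order 2 are possible by Lagrange.
The subgroups of order 2 are: {(0,0), (0,2)}; {(0,0), (2,0)}; {(0,0), (2,2)}.
So G has 3 subgroups of order 2.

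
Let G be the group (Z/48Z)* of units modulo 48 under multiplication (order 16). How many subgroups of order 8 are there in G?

7

|G| = 16 and 8 | 16, so subgroups of order 8 are possible by Lagrange.
The subgroups of order 8 are: {1, 11, 13, 23, 25, 35, 37, 47}; {1, 11, 17, 19, 25, 35, 41, 43}; {1, 5, 7, 11, 25, 29, 31, 35}; {1, 5, 13, 17, 25, 29, 37, 41}; … (7 in all).
So G has 7 subgroups of order 8.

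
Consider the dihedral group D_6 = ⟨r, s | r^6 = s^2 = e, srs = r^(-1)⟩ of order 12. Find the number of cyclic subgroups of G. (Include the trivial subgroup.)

10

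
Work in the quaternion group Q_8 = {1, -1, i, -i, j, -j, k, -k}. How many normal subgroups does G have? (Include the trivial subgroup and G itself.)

G has 6 subgroups. Checking conjugation-invariance by order — order 1: 1/1 normal; order 2: 1/1 normal; order 4: 3/3 normal; order 8: 1/1 normal.
Total normal subgroups: 6.

6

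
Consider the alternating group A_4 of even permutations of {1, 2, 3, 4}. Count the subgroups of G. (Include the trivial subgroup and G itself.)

10

|G| = 12, so by Lagrange every subgroup order divides 12. Divisors: 1, 2, 3, 4, 6, 12.
Subgroups by order — order 1: 1; order 2: 3; order 3: 4; order 4: 1; order 6: 0; order 12: 1.
Total: 1 + 3 + 4 + 1 + 0 + 1 = 10.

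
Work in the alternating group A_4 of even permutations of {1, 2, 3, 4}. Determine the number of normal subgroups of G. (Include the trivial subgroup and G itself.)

3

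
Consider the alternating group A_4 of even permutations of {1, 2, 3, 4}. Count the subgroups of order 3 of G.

4

|G| = 12 and 3 | 12, so subgroups of order 3 are possible by Lagrange.
The subgroups of order 3 are: {e, (1 2 3), (1 3 2)}; {e, (1 2 4), (1 4 2)}; {e, (1 3 4), (1 4 3)}; {e, (2 3 4), (2 4 3)}.
So G has 4 subgroups of order 3.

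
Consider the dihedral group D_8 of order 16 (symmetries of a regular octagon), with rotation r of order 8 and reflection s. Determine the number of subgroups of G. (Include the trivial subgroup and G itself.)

19

|G| = 16, so by Lagrange every subgroup order divides 16. Divisors: 1, 2, 4, 8, 16.
Subgroups by order — order 1: 1; order 2: 9; order 4: 5; order 8: 3; order 16: 1.
Total: 1 + 9 + 5 + 3 + 1 = 19.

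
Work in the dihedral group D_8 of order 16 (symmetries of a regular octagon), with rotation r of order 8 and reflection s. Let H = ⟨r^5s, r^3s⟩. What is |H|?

8

|⟨r^5s⟩| = 2 and |⟨r^3s⟩| = 2, so |H| is a multiple of lcm(2, 2) = 2 and divides |G| = 16.
Closing under the operation: H = {e, r^2, r^4, r^6, rs, r^3s, r^5s, r^7s}, so |H| = 8.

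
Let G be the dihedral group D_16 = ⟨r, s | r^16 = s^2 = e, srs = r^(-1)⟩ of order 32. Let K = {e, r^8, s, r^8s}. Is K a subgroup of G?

|K| = 4 divides |G| = 32, consistent with Lagrange.
K contains the identity, every element's inverse is in K, and K is closed under ·: it is a subgroup.

Yes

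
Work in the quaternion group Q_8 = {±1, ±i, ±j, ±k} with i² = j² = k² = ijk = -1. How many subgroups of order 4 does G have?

3

|G| = 8 and 4 | 8, so subgroups of order 4 are possible by Lagrange.
The subgroups of order 4 are: {1, -1, i, -i}; {1, -1, j, -j}; {1, -1, k, -k}.
So G has 3 subgroups of order 4.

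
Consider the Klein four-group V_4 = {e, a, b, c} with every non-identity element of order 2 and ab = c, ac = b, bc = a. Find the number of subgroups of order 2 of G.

3

|G| = 4 and 2 | 4, so subgroups of order 2 are possible by Lagrange.
The subgroups of order 2 are: {e, a}; {e, b}; {e, c}.
So G has 3 subgroups of order 2.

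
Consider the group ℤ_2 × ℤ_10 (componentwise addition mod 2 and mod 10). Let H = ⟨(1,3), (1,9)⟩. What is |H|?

|⟨(1,3)⟩| = 10 and |⟨(1,9)⟩| = 10, so |H| is a multiple of lcm(10, 10) = 10 and divides |G| = 20.
Closing under the operation: H = {(0,0), (0,2), (0,4), (0,6), (0,8), (1,1), (1,3), (1,5), (1,7), (1,9)}, so |H| = 10.

10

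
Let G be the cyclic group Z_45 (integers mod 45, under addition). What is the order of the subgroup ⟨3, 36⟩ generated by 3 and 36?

15

|⟨3⟩| = 15 and |⟨36⟩| = 5, so |H| is a multiple of lcm(15, 5) = 15 and divides |G| = 45.
Closing under the operation: H = {0, 3, 6, 9, 12, 15, 18, 21, 24, 27, 30, 33, 36, 39, 42}, so |H| = 15.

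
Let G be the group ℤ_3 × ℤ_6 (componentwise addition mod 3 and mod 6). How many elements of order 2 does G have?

1

An element (a,b) has order lcm(ord(a), ord(b)); count pairs with lcm equal to 2.
Enumerating gives 1 such elements.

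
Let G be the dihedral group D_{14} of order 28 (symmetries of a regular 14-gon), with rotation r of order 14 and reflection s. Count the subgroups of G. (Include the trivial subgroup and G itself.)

28

|G| = 28, so by Lagrange every subgroup order divides 28. Divisors: 1, 2, 4, 7, 14, 28.
Subgroups by order — order 1: 1; order 2: 15; order 4: 7; order 7: 1; order 14: 3; order 28: 1.
Total: 1 + 15 + 7 + 1 + 3 + 1 = 28.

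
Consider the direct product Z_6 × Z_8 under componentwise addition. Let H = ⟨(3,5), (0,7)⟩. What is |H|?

16

|⟨(3,5)⟩| = 8 and |⟨(0,7)⟩| = 8, so |H| is a multiple of lcm(8, 8) = 8 and divides |G| = 48.
Closing under the operation: H = {(0,0), (0,1), (0,2), (0,3), (0,4), (0,5), (0,6), (0,7), (3,0), (3,1), (3,2), (3,3), (3,4), (3,5), (3,6), (3,7)}, so |H| = 16.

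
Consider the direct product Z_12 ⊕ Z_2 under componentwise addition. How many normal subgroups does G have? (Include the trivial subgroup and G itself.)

16

G is abelian, so every subgroup is normal.
G has 16 subgroups in total, hence 16 normal subgroups.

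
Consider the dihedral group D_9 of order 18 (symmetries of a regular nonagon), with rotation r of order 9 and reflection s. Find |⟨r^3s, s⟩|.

6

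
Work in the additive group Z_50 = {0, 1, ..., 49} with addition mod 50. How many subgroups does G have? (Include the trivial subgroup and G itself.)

A cyclic group of order 50 has exactly one subgroup for each divisor of 50.
Divisors of 50: 1, 2, 5, 10, 25, 50.
So Z_50 has 6 subgroups.

6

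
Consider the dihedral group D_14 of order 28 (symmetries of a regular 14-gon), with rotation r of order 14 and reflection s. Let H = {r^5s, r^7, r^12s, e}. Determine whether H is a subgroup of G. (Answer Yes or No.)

|H| = 4 divides |G| = 28, consistent with Lagrange.
H contains the identity, every element's inverse is in H, and H is closed under ·: it is a subgroup.

Yes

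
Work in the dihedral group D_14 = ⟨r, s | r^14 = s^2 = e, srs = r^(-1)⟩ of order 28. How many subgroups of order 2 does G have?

15

|G| = 28 and 2 | 28, so subgroups of order 2 are possible by Lagrange.
The subgroups of order 2 are: {e, r^10s}; {e, r^11s}; {e, r^12s}; {e, r^13s}; … (15 in all).
So G has 15 subgroups of order 2.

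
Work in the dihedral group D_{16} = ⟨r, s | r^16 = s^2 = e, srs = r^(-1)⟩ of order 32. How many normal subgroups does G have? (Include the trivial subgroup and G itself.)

G has 36 subgroups. Checking conjugation-invariance by order — order 1: 1/1 normal; order 2: 1/17 normal; order 4: 1/9 normal; order 8: 1/5 normal; order 16: 3/3 normal; order 32: 1/1 normal.
Total normal subgroups: 8.

8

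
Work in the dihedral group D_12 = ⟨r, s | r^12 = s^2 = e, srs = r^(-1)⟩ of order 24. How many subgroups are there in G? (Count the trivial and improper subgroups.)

|G| = 24, so by Lagrange every subgroup order divides 24. Divisors: 1, 2, 3, 4, 6, 8, 12, 24.
Subgroups by order — order 1: 1; order 2: 13; order 3: 1; order 4: 7; order 6: 5; order 8: 3; order 12: 3; order 24: 1.
Total: 1 + 13 + 1 + 7 + 5 + 3 + 3 + 1 = 34.

34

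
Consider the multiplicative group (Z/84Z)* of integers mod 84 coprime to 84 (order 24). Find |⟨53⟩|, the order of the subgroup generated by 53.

Compute successive powers of 53 mod 84: 53, 37, 29, 25, 65, 1; 53^6 ≡ 1 (mod 84).
So |⟨53⟩| = 6.

6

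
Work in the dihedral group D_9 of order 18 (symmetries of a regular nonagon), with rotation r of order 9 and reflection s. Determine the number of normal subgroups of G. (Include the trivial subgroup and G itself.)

4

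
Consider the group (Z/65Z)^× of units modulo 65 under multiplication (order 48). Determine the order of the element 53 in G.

Compute successive powers of 53 mod 65: 53, 14, 27, 1; 53^4 ≡ 1 (mod 65).
So |⟨53⟩| = 4.

4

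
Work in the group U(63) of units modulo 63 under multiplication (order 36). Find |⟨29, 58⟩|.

18

|⟨29⟩| = 6 and |⟨58⟩| = 3, so |H| is a multiple of lcm(6, 3) = 6 and divides |G| = 36.
Closing under the operation: H = {1, 2, 4, 8, 11, 16, 22, 23, 25, 29, 32, 37, 43, 44, 46, 50, 53, 58}, so |H| = 18.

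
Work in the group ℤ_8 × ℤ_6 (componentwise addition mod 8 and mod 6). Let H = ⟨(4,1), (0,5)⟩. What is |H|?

12

|⟨(4,1)⟩| = 6 and |⟨(0,5)⟩| = 6, so |H| is a multiple of lcm(6, 6) = 6 and divides |G| = 48.
Closing under the operation: H = {(0,0), (0,1), (0,2), (0,3), (0,4), (0,5), (4,0), (4,1), (4,2), (4,3), (4,4), (4,5)}, so |H| = 12.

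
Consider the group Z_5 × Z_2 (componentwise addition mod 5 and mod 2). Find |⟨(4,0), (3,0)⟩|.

5

|⟨(4,0)⟩| = 5 and |⟨(3,0)⟩| = 5, so |H| is a multiple of lcm(5, 5) = 5 and divides |G| = 10.
Closing under the operation: H = {(0,0), (1,0), (2,0), (3,0), (4,0)}, so |H| = 5.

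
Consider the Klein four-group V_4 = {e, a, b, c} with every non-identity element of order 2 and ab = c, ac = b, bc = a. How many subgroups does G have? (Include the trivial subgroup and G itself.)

5

|G| = 4, so by Lagrange every subgroup order divides 4. Divisors: 1, 2, 4.
Subgroups by order — order 1: 1; order 2: 3; order 4: 1.
Total: 1 + 3 + 1 = 5.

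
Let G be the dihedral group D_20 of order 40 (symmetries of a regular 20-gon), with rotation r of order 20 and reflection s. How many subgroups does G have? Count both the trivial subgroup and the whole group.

|G| = 40, so by Lagrange every subgroup order divides 40. Divisors: 1, 2, 4, 5, 8, 10, 20, 40.
Subgroups by order — order 1: 1; order 2: 21; order 4: 11; order 5: 1; order 8: 5; order 10: 5; order 20: 3; order 40: 1.
Total: 1 + 21 + 11 + 1 + 5 + 5 + 3 + 1 = 48.

48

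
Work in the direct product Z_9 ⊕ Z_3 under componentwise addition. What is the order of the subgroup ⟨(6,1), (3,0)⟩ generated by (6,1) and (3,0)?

9

|⟨(6,1)⟩| = 3 and |⟨(3,0)⟩| = 3, so |H| is a multiple of lcm(3, 3) = 3 and divides |G| = 27.
Closing under the operation: H = {(0,0), (0,1), (0,2), (3,0), (3,1), (3,2), (6,0), (6,1), (6,2)}, so |H| = 9.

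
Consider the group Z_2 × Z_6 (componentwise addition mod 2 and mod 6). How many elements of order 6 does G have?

6

An element (a,b) has order lcm(ord(a), ord(b)); count pairs with lcm equal to 6.
Enumerating gives 6 such elements.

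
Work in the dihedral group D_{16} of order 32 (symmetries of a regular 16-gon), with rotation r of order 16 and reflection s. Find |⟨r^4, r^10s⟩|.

|⟨r^4⟩| = 4 and |⟨r^10s⟩| = 2, so |H| is a multiple of lcm(4, 2) = 4 and divides |G| = 32.
Closing under the operation: H = {e, r^4, r^8, r^12, r^2s, r^6s, r^10s, r^14s}, so |H| = 8.

8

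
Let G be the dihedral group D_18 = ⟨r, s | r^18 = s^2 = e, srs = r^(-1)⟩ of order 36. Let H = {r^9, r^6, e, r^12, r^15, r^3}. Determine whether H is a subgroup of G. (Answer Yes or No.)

|H| = 6 divides |G| = 36, consistent with Lagrange.
H contains the identity, every element's inverse is in H, and H is closed under ·: it is a subgroup.
In fact H = ⟨r^15⟩.

Yes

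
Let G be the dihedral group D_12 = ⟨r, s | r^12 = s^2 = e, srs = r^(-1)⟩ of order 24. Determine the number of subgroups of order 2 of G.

|G| = 24 and 2 | 24, so subgroups of order 2 are possible by Lagrange.
The subgroups of order 2 are: {e, r^10s}; {e, r^11s}; {e, r^2s}; {e, r^3s}; … (13 in all).
So G has 13 subgroups of order 2.

13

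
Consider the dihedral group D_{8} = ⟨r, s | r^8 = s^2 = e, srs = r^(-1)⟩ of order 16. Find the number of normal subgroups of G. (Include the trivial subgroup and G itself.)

7

G has 19 subgroups. Checking conjugation-invariance by order — order 1: 1/1 normal; order 2: 1/9 normal; order 4: 1/5 normal; order 8: 3/3 normal; order 16: 1/1 normal.
Total normal subgroups: 7.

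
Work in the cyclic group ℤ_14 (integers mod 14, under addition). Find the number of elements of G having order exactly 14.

6

In a cyclic group of order 14, the number of elements of order d (for d | 14) is φ(d).
φ(14) = 6.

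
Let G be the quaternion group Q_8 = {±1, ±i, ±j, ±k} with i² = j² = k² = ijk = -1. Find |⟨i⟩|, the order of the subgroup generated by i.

4

Computing powers of i: the smallest k with (i)^k = e is k = 4.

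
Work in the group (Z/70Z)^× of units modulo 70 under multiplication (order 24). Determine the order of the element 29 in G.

Compute successive powers of 29 mod 70: 29, 1; 29^2 ≡ 1 (mod 70).
So |⟨29⟩| = 2.

2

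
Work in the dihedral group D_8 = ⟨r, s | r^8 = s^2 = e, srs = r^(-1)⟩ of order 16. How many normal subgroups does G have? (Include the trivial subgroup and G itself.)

7

G has 19 subgroups. Checking conjugation-invariance by order — order 1: 1/1 normal; order 2: 1/9 normal; order 4: 1/5 normal; order 8: 3/3 normal; order 16: 1/1 normal.
Total normal subgroups: 7.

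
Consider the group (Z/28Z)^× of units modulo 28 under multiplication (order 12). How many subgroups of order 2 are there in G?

3

|G| = 12 and 2 | 12, so subgroups of order 2 are possible by Lagrange.
The subgroups of order 2 are: {1, 13}; {1, 15}; {1, 27}.
So G has 3 subgroups of order 2.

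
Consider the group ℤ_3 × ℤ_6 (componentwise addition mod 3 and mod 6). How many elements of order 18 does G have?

0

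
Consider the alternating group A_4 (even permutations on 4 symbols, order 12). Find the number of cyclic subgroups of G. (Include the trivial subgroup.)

8

Each element a generates a cyclic subgroup ⟨a⟩; distinct elements may generate the same one (a cyclic group of order d has φ(d) generators).
Cyclic subgroups by order — order 1: 1; order 2: 3; order 3: 4.
Total: 8.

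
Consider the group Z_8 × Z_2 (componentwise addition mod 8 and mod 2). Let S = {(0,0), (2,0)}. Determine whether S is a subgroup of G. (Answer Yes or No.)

No

(2,0) ∈ S but its inverse (6,0) ∉ S, so S is not a subgroup.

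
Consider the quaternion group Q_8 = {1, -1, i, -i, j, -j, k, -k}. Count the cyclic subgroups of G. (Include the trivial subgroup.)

Each element a generates a cyclic subgroup ⟨a⟩; distinct elements may generate the same one (a cyclic group of order d has φ(d) generators).
Cyclic subgroups by order — order 1: 1; order 2: 1; order 4: 3.
Total: 5.

5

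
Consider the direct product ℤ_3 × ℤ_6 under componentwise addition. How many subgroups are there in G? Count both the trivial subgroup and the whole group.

|G| = 18, so by Lagrange every subgroup order divides 18. Divisors: 1, 2, 3, 6, 9, 18.
Subgroups by order — order 1: 1; order 2: 1; order 3: 4; order 6: 4; order 9: 1; order 18: 1.
Total: 1 + 1 + 4 + 4 + 1 + 1 = 12.

12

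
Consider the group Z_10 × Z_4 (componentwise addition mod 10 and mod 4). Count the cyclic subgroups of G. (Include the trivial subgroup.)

Group the elements of G by the cyclic subgroup they generate; each cyclic subgroup of order d accounts for φ(d) elements.
Cyclic subgroups by order — order 1: 1; order 2: 3; order 4: 2; order 5: 1; order 10: 3; order 20: 2.
Total: 12.

12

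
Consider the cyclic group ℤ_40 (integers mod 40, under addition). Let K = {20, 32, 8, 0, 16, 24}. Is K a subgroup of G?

No

|K| = 6 does not divide |G| = 40, so by Lagrange K is not a subgroup.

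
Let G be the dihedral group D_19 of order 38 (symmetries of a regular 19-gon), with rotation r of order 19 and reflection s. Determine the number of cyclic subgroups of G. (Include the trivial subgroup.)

21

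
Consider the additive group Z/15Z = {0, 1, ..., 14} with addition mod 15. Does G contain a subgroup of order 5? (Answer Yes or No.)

5 | 15. A subgroup of order 5 is {0, 3, 6, 9, 12}.

Yes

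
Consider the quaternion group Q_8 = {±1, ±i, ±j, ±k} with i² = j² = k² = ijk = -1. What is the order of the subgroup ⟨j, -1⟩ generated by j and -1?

4

|⟨j⟩| = 4 and |⟨-1⟩| = 2, so |H| is a multiple of lcm(4, 2) = 4 and divides |G| = 8.
Closing under the operation: H = {1, -1, j, -j}, so |H| = 4.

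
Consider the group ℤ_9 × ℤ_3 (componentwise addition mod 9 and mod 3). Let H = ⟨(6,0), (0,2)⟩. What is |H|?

9

|⟨(6,0)⟩| = 3 and |⟨(0,2)⟩| = 3, so |H| is a multiple of lcm(3, 3) = 3 and divides |G| = 27.
Closing under the operation: H = {(0,0), (0,1), (0,2), (3,0), (3,1), (3,2), (6,0), (6,1), (6,2)}, so |H| = 9.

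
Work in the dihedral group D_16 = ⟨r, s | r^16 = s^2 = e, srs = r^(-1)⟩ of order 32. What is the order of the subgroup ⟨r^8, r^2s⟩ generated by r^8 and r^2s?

4

|⟨r^8⟩| = 2 and |⟨r^2s⟩| = 2, so |H| is a multiple of lcm(2, 2) = 2 and divides |G| = 32.
Closing under the operation: H = {e, r^8, r^2s, r^10s}, so |H| = 4.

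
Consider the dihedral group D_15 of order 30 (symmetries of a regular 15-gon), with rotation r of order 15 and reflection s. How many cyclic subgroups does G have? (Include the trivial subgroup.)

19

A cyclic subgroup of order d is generated by each of its φ(d) elements of order d, so the cyclic subgroups of order d number (#elements of order d)/φ(d).
Cyclic subgroups by order — order 1: 1; order 2: 15; order 3: 1; order 5: 1; order 15: 1.
Total: 19.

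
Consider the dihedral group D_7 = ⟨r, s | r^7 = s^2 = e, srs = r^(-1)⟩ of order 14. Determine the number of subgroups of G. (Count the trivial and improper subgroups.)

10

|G| = 14, so by Lagrange every subgroup order divides 14. Divisors: 1, 2, 7, 14.
Subgroups by order — order 1: 1; order 2: 7; order 7: 1; order 14: 1.
Total: 1 + 7 + 1 + 1 = 10.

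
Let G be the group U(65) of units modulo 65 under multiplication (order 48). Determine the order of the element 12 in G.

4

Compute successive powers of 12 mod 65: 12, 14, 38, 1; 12^4 ≡ 1 (mod 65).
So |⟨12⟩| = 4.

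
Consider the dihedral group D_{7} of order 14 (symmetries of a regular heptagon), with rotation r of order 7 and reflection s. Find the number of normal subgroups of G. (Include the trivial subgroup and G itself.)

G has 10 subgroups. Checking conjugation-invariance by order — order 1: 1/1 normal; order 2: 0/7 normal; order 7: 1/1 normal; order 14: 1/1 normal.
Total normal subgroups: 3.

3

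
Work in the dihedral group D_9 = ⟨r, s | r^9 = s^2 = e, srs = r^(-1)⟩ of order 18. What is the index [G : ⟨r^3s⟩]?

9

|⟨r^3s⟩| = 2 and |G| = 18.
By Lagrange, [G : H] = |G|/|H| = 18/2 = 9.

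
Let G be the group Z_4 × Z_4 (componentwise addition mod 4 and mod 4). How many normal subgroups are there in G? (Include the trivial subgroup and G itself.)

15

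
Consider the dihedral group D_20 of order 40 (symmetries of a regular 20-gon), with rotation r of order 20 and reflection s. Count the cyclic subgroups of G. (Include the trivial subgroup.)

26

Group the elements of G by the cyclic subgroup they generate; each cyclic subgroup of order d accounts for φ(d) elements.
Cyclic subgroups by order — order 1: 1; order 2: 21; order 4: 1; order 5: 1; order 10: 1; order 20: 1.
Total: 26.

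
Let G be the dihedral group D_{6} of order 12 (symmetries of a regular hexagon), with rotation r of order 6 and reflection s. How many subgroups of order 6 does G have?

|G| = 12 and 6 | 12, so subgroups of order 6 are possible by Lagrange.
The subgroups of order 6 are: {e, r, r^2, r^3, r^4, r^5}; {e, r^2, r^4, s, r^2s, r^4s}; {e, r^2, r^4, rs, r^3s, r^5s}.
So G has 3 subgroups of order 6.

3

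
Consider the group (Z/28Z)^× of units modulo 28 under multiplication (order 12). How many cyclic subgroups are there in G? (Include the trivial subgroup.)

Each element a generates a cyclic subgroup ⟨a⟩; distinct elements may generate the same one (a cyclic group of order d has φ(d) generators).
Cyclic subgroups by order — order 1: 1; order 2: 3; order 3: 1; order 6: 3.
Total: 8.

8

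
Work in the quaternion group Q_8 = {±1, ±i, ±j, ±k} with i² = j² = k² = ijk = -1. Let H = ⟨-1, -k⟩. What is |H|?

|⟨-1⟩| = 2 and |⟨-k⟩| = 4, so |H| is a multiple of lcm(2, 4) = 4 and divides |G| = 8.
Closing under the operation: H = {1, -1, k, -k}, so |H| = 4.

4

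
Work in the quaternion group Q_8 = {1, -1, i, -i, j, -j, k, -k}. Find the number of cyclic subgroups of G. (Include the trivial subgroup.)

5

A cyclic subgroup of order d is generated by each of its φ(d) elements of order d, so the cyclic subgroups of order d number (#elements of order d)/φ(d).
Cyclic subgroups by order — order 1: 1; order 2: 1; order 4: 3.
Total: 5.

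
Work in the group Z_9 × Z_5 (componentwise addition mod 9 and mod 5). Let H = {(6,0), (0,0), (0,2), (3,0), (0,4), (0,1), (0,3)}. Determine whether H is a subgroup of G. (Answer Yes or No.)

|H| = 7 does not divide |G| = 45, so by Lagrange H is not a subgroup.

No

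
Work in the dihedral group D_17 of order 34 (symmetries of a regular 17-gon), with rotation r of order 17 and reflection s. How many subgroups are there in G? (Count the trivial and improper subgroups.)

20

|G| = 34, so by Lagrange every subgroup order divides 34. Divisors: 1, 2, 17, 34.
Subgroups by order — order 1: 1; order 2: 17; order 17: 1; order 34: 1.
Total: 1 + 17 + 1 + 1 = 20.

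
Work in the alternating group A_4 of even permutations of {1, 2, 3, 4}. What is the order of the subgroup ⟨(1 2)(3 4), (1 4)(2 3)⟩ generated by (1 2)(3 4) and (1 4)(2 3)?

|⟨(1 2)(3 4)⟩| = 2 and |⟨(1 4)(2 3)⟩| = 2, so |H| is a multiple of lcm(2, 2) = 2 and divides |G| = 12.
Closing under the operation: H = {e, (1 2)(3 4), (1 3)(2 4), (1 4)(2 3)}, so |H| = 4.

4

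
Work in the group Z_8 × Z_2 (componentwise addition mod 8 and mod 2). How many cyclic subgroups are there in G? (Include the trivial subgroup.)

8

Group the elements of G by the cyclic subgroup they generate; each cyclic subgroup of order d accounts for φ(d) elements.
Cyclic subgroups by order — order 1: 1; order 2: 3; order 4: 2; order 8: 2.
Total: 8.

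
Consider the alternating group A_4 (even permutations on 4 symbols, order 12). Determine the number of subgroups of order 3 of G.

4

|G| = 12 and 3 | 12, so subgroups of order 3 are possible by Lagrange.
The subgroups of order 3 are: {e, (1 2 3), (1 3 2)}; {e, (1 2 4), (1 4 2)}; {e, (1 3 4), (1 4 3)}; {e, (2 3 4), (2 4 3)}.
So G has 4 subgroups of order 3.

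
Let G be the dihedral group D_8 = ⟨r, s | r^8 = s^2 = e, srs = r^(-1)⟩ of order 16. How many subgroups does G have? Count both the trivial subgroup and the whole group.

|G| = 16, so by Lagrange every subgroup order divides 16. Divisors: 1, 2, 4, 8, 16.
Subgroups by order — order 1: 1; order 2: 9; order 4: 5; order 8: 3; order 16: 1.
Total: 1 + 9 + 5 + 3 + 1 = 19.

19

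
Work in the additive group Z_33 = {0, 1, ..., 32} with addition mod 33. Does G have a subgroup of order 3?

3 | 33. A subgroup of order 3 is {0, 11, 22}.

Yes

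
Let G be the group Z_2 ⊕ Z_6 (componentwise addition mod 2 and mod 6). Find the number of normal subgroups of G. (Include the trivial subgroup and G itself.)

10

G is abelian, so every subgroup is normal.
G has 10 subgroups in total, hence 10 normal subgroups.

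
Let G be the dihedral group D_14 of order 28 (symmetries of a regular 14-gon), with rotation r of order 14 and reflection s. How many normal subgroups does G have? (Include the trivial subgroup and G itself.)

7

G has 28 subgroups. Checking conjugation-invariance by order — order 1: 1/1 normal; order 2: 1/15 normal; order 4: 0/7 normal; order 7: 1/1 normal; order 14: 3/3 normal; order 28: 1/1 normal.
Total normal subgroups: 7.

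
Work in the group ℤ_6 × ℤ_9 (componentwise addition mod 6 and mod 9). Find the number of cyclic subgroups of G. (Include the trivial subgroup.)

A cyclic subgroup of order d is generated by each of its φ(d) elements of order d, so the cyclic subgroups of order d number (#elements of order d)/φ(d).
Cyclic subgroups by order — order 1: 1; order 2: 1; order 3: 4; order 6: 4; order 9: 3; order 18: 3.
Total: 16.

16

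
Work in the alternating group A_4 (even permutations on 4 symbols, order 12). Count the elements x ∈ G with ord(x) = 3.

8

The elements of order 3 are: (2 3 4), (2 4 3), (1 2 3), (1 2 4), (1 3 2), (1 3 4), (1 4 2), (1 4 3).
That's 8.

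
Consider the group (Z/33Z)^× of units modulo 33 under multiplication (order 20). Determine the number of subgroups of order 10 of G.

|G| = 20 and 10 | 20, so subgroups of order 10 are possible by Lagrange.
The subgroups of order 10 are: {1, 4, 7, 10, 13, 16, 19, 25, 28, 31}; {1, 4, 5, 14, 16, 20, 23, 25, 26, 31}; {1, 2, 4, 8, 16, 17, 25, 29, 31, 32}.
So G has 3 subgroups of order 10.

3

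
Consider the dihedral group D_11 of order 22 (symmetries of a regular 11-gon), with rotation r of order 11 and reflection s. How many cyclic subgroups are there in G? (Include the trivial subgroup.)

13

Group the elements of G by the cyclic subgroup they generate; each cyclic subgroup of order d accounts for φ(d) elements.
Cyclic subgroups by order — order 1: 1; order 2: 11; order 11: 1.
Total: 13.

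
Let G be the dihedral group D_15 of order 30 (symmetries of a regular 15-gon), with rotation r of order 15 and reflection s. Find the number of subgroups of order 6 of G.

5

|G| = 30 and 6 | 30, so subgroups of order 6 are possible by Lagrange.
The subgroups of order 6 are: {e, r^5, r^10, s, r^5s, r^10s}; {e, r^5, r^10, rs, r^6s, r^11s}; {e, r^5, r^10, r^2s, r^7s, r^12s}; {e, r^5, r^10, r^3s, r^8s, r^13s}; … (5 in all).
So G has 5 subgroups of order 6.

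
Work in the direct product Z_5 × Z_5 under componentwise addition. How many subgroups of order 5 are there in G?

|G| = 25 and 5 | 25, so subgroups of order 5 are possible by Lagrange.
The subgroups of order 5 are: {(0,0), (0,1), (0,2), (0,3), (0,4)}; {(0,0), (1,0), (2,0), (3,0), (4,0)}; {(0,0), (1,1), (2,2), (3,3), (4,4)}; {(0,0), (1,2), (2,4), (3,1), (4,3)}; … (6 in all).
So G has 6 subgroups of order 5.

6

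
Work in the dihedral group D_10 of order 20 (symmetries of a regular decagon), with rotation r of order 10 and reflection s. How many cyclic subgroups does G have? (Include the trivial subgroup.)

14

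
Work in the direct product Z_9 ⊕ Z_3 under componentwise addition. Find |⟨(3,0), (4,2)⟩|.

9

|⟨(3,0)⟩| = 3 and |⟨(4,2)⟩| = 9, so |H| is a multiple of lcm(3, 9) = 9 and divides |G| = 27.
Closing under the operation: H = {(0,0), (1,2), (2,1), (3,0), (4,2), (5,1), (6,0), (7,2), (8,1)}, so |H| = 9.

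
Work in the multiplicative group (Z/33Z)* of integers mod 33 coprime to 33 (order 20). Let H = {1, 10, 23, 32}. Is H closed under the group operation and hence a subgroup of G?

Yes

|H| = 4 divides |G| = 20, consistent with Lagrange.
H contains the identity, every element's inverse is in H, and H is closed under ·: it is a subgroup.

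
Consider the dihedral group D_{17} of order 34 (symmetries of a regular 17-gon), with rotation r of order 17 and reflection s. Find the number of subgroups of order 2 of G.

17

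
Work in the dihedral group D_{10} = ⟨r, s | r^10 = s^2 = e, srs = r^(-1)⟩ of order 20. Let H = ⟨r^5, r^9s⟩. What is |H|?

|⟨r^5⟩| = 2 and |⟨r^9s⟩| = 2, so |H| is a multiple of lcm(2, 2) = 2 and divides |G| = 20.
Closing under the operation: H = {e, r^5, r^4s, r^9s}, so |H| = 4.

4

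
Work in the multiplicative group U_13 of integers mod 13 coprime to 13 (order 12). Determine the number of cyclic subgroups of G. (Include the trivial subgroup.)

6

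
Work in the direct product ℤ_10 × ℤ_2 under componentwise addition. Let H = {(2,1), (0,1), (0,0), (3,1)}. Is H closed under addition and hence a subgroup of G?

No

(3,1) ∈ H but its inverse (7,1) ∉ H, so H is not a subgroup.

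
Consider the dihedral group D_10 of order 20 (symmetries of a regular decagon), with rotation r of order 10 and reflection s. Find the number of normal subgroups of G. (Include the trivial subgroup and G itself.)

7

G has 22 subgroups. Checking conjugation-invariance by order — order 1: 1/1 normal; order 2: 1/11 normal; order 4: 0/5 normal; order 5: 1/1 normal; order 10: 3/3 normal; order 20: 1/1 normal.
Total normal subgroups: 7.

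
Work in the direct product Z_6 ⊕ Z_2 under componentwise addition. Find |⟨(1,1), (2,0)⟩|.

|⟨(1,1)⟩| = 6 and |⟨(2,0)⟩| = 3, so |H| is a multiple of lcm(6, 3) = 6 and divides |G| = 12.
Closing under the operation: H = {(0,0), (1,1), (2,0), (3,1), (4,0), (5,1)}, so |H| = 6.

6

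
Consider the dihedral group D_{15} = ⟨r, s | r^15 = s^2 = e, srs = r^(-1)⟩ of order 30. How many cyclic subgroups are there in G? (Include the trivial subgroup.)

19

A cyclic subgroup of order d is generated by each of its φ(d) elements of order d, so the cyclic subgroups of order d number (#elements of order d)/φ(d).
Cyclic subgroups by order — order 1: 1; order 2: 15; order 3: 1; order 5: 1; order 15: 1.
Total: 19.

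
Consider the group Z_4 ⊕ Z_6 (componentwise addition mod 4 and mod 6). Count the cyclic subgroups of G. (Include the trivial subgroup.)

12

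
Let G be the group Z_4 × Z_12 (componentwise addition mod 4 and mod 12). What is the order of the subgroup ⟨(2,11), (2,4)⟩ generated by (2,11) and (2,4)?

|⟨(2,11)⟩| = 12 and |⟨(2,4)⟩| = 6, so |H| is a multiple of lcm(12, 6) = 12 and divides |G| = 48.
Closing under the operation: H = {(0,0), (0,1), (0,2), (0,3), (0,4), (0,5), (0,6), (0,7), (0,8), (0,9), (0,10), (0,11), (2,0), (2,1), (2,2), (2,3), (2,4), (2,5), (2,6), (2,7), (2,8), (2,9), (2,10), (2,11)}, so |H| = 24.

24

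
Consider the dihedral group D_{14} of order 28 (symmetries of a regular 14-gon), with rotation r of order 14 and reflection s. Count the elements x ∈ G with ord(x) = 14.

The elements of order 14 are: r, r^3, r^5, r^9, r^11, r^13.
That's 6.

6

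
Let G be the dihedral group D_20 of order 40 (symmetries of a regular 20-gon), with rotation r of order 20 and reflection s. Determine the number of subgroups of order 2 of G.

|G| = 40 and 2 | 40, so subgroups of order 2 are possible by Lagrange.
The subgroups of order 2 are: {e, r^10}; {e, r^10s}; {e, r^11s}; {e, r^12s}; … (21 in all).
So G has 21 subgroups of order 2.

21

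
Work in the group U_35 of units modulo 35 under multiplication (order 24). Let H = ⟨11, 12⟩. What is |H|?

12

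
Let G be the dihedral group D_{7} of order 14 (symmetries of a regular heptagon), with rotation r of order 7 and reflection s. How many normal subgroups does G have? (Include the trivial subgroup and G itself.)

3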